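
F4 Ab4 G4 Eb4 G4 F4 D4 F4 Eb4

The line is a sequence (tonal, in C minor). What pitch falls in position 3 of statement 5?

C4

With 3-note cells, note 3 of each statement runs G4, F4, Eb4.
Each moves down a 2nd. Continuing: D4 → C4.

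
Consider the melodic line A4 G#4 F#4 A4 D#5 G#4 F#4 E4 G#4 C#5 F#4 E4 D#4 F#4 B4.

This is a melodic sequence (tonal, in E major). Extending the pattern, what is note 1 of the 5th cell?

Grouping in 5s, the 1st note of each cell is A4, G#4, F#4.
Each moves down a 2nd. Continuing: E4 → D#4.

D#4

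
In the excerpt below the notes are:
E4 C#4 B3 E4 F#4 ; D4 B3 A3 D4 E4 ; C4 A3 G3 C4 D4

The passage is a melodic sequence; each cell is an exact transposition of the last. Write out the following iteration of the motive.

Bb3 G3 F3 Bb3 C4

Taking 5-note groups, the heads are E4, D4, C4: the pattern moves down a 2nd.
So cell 4 is Bb3 G3 F3 Bb3 C4.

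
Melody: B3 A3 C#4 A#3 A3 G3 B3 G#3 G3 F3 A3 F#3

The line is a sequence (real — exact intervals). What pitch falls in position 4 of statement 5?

With 4-note cells, note 4 of each statement runs A#3, G#3, F#3.
Each moves down a 2nd. Continuing: E3 → D3.

D3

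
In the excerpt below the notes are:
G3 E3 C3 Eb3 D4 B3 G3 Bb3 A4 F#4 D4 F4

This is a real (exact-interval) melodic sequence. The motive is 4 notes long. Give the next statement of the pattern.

With a 4-note motive the entries are G3, D4, A4, each up a 5th from the previous.
Statement 4 starts on E5 and keeps the same exact contour: E5 C#5 A4 C5.

E5 C#5 A4 C5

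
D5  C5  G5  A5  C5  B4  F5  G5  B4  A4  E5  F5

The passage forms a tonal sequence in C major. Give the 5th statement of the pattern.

With a 4-note motive the entries are D5, C5, B4, each down a 2nd from the previous.
Extending down a 2nd: A4 → G4.
Statement 5 starts on G4 and keeps the same diatonic contour: G4 F4 C5 D5.

G4 F4 C5 D5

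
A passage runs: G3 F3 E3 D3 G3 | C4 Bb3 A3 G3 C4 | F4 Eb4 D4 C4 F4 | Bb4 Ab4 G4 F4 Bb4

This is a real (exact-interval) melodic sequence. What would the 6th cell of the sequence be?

With a 5-note motive the entries are G3, C4, F4, Bb4, each up a 4th from the previous.
Continuing the starts: Eb5 → Ab5.
Statement 6 starts on Ab5 and keeps the same exact contour: Ab5 Gb5 F5 Eb5 Ab5.

Ab5 Gb5 F5 Eb5 Ab5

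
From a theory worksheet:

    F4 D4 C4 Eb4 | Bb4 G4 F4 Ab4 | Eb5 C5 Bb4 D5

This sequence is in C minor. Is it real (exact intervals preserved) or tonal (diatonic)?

Every note is diatonic to C minor.
Cell 1 has +3 semitones from note 3 to 4, but cell 3 has +4 — the interval quality changes while the contour stays the same, which is the hallmark of a tonal sequence.

tonal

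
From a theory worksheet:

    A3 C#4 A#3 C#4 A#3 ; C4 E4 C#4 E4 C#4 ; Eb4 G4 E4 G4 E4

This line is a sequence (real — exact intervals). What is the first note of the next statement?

Gb4

With a 5-note motive the entries are A3, C4, Eb4, each up a 3rd from the previous.
One more step up a 3rd gives Gb4.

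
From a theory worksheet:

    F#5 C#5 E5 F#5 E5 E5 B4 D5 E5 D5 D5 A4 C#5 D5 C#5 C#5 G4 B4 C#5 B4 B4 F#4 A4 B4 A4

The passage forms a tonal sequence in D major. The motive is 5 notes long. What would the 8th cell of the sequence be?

The 5-note cells begin on F#5, E5, D5, C#5, B4 — each down a 2nd from the last.
Carrying on: A4 → G4 → F#4.
From F#4 the diatonic shape gives F#4 C#4 E4 F#4 E4.

F#4 C#4 E4 F#4 E4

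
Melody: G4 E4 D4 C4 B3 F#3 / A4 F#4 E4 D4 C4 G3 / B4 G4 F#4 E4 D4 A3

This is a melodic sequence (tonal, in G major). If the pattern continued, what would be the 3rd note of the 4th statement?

G4

Grouping in 6s, the 3rd note of each cell is D4, E4, F#4.
From F#4, up a 2nd gives G4.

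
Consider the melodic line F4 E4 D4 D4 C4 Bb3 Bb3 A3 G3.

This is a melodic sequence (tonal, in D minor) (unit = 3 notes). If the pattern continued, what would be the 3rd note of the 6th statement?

A2

The unit is 3 notes. Position-3 pitches of the 3 shown cells: D4, Bb3, G3.
Extending down a 3rd: E3 → C3 → A2.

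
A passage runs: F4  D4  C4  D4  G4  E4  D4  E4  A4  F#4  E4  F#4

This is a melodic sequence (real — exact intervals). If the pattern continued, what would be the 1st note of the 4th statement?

B4

With 4-note cells, note 1 of each statement runs F4, G4, A4.
Each moves up a 2nd; the next is B4.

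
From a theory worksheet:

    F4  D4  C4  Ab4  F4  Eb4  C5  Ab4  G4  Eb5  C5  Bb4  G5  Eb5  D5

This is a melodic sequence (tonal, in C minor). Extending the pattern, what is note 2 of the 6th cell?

G5

Grouping in 3s, the 2nd note of each cell is D4, F4, Ab4, C5, Eb5.
Each moves up a 3rd; the next is G5.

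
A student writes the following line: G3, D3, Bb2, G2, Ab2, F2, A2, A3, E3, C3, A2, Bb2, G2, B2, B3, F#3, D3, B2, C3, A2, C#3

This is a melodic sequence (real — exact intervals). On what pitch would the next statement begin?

C#4

With a 7-note motive the entries are G3, A3, B3, each up a 2nd from the previous.
One more step up a 2nd gives C#4.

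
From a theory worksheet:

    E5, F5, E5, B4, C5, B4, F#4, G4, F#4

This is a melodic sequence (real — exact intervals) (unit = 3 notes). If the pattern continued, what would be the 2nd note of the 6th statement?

E3

The unit is 3 notes. Position-2 pitches of the 3 shown cells: F5, C5, G4.
Each moves down a 4th. Continuing: D4 → A3 → E3.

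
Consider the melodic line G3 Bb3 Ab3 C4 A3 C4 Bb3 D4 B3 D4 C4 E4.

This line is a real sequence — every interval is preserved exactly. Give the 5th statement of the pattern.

The 4-note cells begin on G3, A3, B3 — each up a 2nd from the last.
Continuing the starts: C#4 → D#4.
From D#4 the exact shape gives D#4 F#4 E4 G#4.

D#4 F#4 E4 G#4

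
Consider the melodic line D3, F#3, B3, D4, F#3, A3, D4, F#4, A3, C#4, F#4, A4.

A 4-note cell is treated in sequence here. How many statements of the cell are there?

12 notes in groups of 4 gives 12/4 = 3 statements.
Starts: D3, F#3, A3 — each up a 3rd.

3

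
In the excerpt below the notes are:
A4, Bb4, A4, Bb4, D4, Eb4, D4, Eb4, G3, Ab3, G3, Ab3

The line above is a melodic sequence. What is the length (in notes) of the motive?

Try groups of 4 (3 cells in 12 notes):
A4 Bb4 A4 Bb4 | D4 Eb4 D4 Eb4 | G3 Ab3 G3 Ab3
That's a consistent down a 5th shift per cell, and no other grouping gives one.

4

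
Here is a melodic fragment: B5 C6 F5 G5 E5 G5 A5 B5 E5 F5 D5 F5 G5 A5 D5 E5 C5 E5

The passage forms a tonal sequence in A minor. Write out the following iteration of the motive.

With a 6-note motive the entries are B5, A5, G5, each down a 2nd from the previous.
So cell 4 is F5 G5 C5 D5 B4 D5.

F5 G5 C5 D5 B4 D5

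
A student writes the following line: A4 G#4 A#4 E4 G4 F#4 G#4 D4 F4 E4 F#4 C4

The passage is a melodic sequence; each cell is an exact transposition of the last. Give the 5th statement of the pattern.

Db4 C4 D4 Ab3

With a 4-note motive the entries are A4, G4, F4, each down a 2nd from the previous.
Carrying on: Eb4 → Db4.
From Db4 the exact shape gives Db4 C4 D4 Ab3.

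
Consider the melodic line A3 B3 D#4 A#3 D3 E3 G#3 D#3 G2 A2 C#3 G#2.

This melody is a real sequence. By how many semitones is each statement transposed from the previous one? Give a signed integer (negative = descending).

-7

The 4-note cells begin on A3, D3, G2 — each down a 5th from the last.
A3→D3 is 50 − 57 = -7 semitones.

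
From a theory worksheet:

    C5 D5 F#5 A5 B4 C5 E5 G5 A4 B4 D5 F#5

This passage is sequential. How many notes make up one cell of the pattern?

There are 12 notes; a 4-note unit gives 3 cells:
C5 D5 F#5 A5 | B4 C5 E5 G5 | A4 B4 D5 F#5
Each cell is the previous one down a 2nd — so the unit is 4 notes.

4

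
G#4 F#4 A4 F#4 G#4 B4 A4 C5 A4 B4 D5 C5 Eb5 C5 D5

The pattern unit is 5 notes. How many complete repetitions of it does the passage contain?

15 notes in groups of 5 gives 15/5 = 3 statements.
Starts: G#4, B4, D5 — each up a 3rd.

3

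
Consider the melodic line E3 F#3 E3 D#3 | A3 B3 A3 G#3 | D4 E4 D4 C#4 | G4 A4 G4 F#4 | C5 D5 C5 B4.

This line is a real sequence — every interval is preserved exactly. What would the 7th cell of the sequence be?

Bb5 C6 Bb5 A5

Taking 4-note groups, the heads are E3, A3, D4, G4, C5: the pattern moves up a 4th.
Extending up a 4th: F5 → Bb5.
Statement 7 starts on Bb5 and keeps the same exact contour: Bb5 C6 Bb5 A5.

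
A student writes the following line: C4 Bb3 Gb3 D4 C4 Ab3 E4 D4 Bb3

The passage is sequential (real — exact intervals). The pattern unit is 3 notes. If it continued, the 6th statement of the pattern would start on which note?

Unit = 3 notes; the statements start on C4, D4, E4, moving up a 2nd each time.
Continuing: F#4 → G#4 → A#4. Statement 6 starts on A#4.

A#4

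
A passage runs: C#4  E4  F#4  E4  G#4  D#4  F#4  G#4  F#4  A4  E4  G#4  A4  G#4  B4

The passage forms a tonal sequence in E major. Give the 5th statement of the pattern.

Taking 5-note groups, the heads are C#4, D#4, E4: the pattern moves up a 2nd.
Continuing the starts: F#4 → G#4.
From G#4 the diatonic shape gives G#4 B4 C#5 B4 D#5.

G#4 B4 C#5 B4 D#5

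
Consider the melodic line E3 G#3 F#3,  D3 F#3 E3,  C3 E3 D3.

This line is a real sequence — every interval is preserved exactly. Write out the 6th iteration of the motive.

Gb2 Bb2 Ab2

The 3-note cells begin on E3, D3, C3 — each down a 2nd from the last.
Extending down a 2nd: Bb2 → Ab2 → Gb2.
From Gb2 the exact shape gives Gb2 Bb2 Ab2.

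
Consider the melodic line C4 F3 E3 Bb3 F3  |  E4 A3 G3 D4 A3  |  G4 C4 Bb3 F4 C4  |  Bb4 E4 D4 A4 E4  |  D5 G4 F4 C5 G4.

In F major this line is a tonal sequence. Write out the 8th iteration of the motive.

C6 F5 E5 Bb5 F5

The 5-note cells begin on C4, E4, G4, Bb4, D5 — each up a 3rd from the last.
Continuing the starts: F5 → A5 → C6.
From C6 the diatonic shape gives C6 F5 E5 Bb5 F5.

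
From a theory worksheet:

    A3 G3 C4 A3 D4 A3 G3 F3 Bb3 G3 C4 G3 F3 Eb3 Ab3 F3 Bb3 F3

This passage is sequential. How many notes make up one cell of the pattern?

6

There are 18 notes; a 6-note unit gives 3 cells:
A3 G3 C4 A3 D4 A3 | G3 F3 Bb3 G3 C4 G3 | F3 Eb3 Ab3 F3 Bb3 F3
That's a consistent down a 2nd shift per cell, and no other grouping gives one.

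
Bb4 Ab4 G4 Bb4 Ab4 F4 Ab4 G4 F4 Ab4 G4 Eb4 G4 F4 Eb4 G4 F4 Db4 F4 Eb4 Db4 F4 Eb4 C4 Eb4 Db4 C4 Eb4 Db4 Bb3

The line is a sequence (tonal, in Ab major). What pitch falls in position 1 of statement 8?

Bb3

The unit is 6 notes. Position-1 pitches of the 5 shown cells: Bb4, Ab4, G4, F4, Eb4.
Extending down a 2nd: Db4 → C4 → Bb3.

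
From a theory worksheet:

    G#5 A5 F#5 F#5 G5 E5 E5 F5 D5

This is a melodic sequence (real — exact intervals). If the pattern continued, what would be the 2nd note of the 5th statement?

Grouping in 3s, the 2nd note of each cell is A5, G5, F5.
Carrying that down a 2nd forward: Eb5 → Db5.

Db5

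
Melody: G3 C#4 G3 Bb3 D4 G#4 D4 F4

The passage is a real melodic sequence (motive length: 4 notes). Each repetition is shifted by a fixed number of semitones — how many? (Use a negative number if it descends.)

Unit = 4 notes; the statements start on G3, D4, moving up a 5th each time.
G3→D4 is 62 − 55 = 7 semitones.

7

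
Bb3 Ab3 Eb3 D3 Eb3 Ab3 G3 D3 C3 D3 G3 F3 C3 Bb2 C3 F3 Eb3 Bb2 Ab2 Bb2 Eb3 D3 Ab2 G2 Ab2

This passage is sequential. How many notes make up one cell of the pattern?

25 notes total. Splitting into 5 groups of 5:
Bb3 Ab3 Eb3 D3 Eb3 | Ab3 G3 D3 C3 D3 | G3 F3 C3 Bb2 C3 | F3 Eb3 Bb2 Ab2 Bb2 | Eb3 D3 Ab2 G2 Ab2
Each cell is the previous one down a 2nd — so the unit is 5 notes.

5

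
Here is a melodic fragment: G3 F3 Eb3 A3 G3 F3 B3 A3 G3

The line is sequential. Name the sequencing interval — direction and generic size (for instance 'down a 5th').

up a 2nd

The 3-note cells begin on G3, A3, B3 — each up a 2nd from the last.
From G3 to A3: up a 2nd.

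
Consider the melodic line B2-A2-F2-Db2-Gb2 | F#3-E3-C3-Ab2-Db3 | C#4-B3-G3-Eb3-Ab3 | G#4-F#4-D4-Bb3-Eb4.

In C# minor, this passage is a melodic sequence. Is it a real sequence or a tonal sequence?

real

Each cell has the same semitone pattern (-2, -4, -4, 5) — intervals are preserved exactly.
And F2 lies outside C# minor, so the sequence is real rather than tonal.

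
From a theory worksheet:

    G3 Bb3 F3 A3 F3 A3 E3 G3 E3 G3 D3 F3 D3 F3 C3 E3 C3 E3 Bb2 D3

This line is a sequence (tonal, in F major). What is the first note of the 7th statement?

A2

The 4-note cells begin on G3, F3, E3, D3, C3 — each down a 2nd from the last.
Continuing: Bb2 → A2. Statement 7 starts on A2.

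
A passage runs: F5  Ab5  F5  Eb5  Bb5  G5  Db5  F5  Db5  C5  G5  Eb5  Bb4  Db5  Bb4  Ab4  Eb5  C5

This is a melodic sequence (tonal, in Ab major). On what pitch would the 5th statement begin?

With a 6-note motive the entries are F5, Db5, Bb4, each down a 3rd from the previous.
Extending the heads down a 3rd: G4 → Eb4.

Eb4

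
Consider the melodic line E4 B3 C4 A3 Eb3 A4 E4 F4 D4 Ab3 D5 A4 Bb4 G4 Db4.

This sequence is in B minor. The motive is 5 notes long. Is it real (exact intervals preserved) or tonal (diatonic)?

Each cell has the same semitone pattern (-5, 1, -3, -6) — intervals are preserved exactly.
And C4 lies outside B minor, so the sequence is real rather than tonal.

real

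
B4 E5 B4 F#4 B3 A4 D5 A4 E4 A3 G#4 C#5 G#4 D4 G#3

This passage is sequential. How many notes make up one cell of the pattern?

Try groups of 5 (3 cells in 15 notes):
B4 E5 B4 F#4 B3 | A4 D5 A4 E4 A3 | G#4 C#5 G#4 D4 G#3
Every group is a transposition down a 2nd of the one before; no shorter unit works.

5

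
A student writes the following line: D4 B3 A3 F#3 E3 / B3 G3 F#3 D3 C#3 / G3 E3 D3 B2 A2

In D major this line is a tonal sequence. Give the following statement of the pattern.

E3 C#3 B2 G2 F#2

With a 5-note motive the entries are D4, B3, G3, each down a 3rd from the previous.
From E3 the diatonic shape gives E3 C#3 B2 G2 F#2.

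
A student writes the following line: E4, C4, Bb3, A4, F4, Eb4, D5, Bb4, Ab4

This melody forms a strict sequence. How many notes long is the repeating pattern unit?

3

Try groups of 3 (3 cells in 9 notes):
E4 C4 Bb3 | A4 F4 Eb4 | D5 Bb4 Ab4
That's a consistent up a 4th shift per cell, and no other grouping gives one.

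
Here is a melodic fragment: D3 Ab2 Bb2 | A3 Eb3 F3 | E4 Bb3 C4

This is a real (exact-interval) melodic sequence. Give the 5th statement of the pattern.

F#5 C5 D5

The 3-note cells begin on D3, A3, E4 — each up a 5th from the last.
Carrying on: B4 → F#5.
So cell 5 is F#5 C5 D5.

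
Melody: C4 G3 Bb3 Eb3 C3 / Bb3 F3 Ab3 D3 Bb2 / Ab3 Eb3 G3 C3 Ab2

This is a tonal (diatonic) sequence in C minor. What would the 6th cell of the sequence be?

Taking 5-note groups, the heads are C4, Bb3, Ab3: the pattern moves down a 2nd.
Carrying on: G3 → F3 → Eb3.
From Eb3 the diatonic shape gives Eb3 Bb2 D3 G2 Eb2.

Eb3 Bb2 D3 G2 Eb2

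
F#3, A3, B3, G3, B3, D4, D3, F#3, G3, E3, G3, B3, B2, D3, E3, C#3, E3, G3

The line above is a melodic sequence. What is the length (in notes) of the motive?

6

18 notes total. Splitting into 3 groups of 6:
F#3 A3 B3 G3 B3 D4 | D3 F#3 G3 E3 G3 B3 | B2 D3 E3 C#3 E3 G3
Each cell is the previous one down a 3rd — so the unit is 6 notes.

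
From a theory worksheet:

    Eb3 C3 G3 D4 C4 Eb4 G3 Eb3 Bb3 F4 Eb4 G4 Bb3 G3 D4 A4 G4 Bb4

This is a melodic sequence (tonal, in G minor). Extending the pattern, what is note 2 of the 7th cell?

With 6-note cells, note 2 of each statement runs C3, Eb3, G3.
Each moves up a 3rd. Continuing: Bb3 → D4 → F4 → A4.

A4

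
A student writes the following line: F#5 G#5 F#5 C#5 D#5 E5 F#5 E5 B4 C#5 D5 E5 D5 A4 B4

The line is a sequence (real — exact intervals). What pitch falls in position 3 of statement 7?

Grouping in 5s, the 3rd note of each cell is F#5, E5, D5.
Extending down a 2nd: C5 → Bb4 → Ab4 → Gb4.

Gb4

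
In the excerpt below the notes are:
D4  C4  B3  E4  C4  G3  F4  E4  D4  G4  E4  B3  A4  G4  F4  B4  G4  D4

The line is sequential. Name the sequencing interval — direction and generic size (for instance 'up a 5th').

The 6-note cells begin on D4, F4, A4 — each up a 3rd from the last.
D4 to F4 is up a 3rd.

up a 3rd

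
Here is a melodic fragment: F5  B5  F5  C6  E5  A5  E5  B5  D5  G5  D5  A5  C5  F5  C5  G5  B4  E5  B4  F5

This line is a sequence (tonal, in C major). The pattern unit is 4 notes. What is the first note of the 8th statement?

The 4-note cells begin on F5, E5, D5, C5, B4 — each down a 2nd from the last.
Continuing: A4 → G4 → F4. Statement 8 starts on F4.

F4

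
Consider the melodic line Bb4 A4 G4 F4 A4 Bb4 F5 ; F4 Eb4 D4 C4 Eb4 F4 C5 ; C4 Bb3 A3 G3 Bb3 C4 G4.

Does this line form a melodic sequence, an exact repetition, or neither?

Each 7-note cell is the previous one transposed down a 4th.

sequence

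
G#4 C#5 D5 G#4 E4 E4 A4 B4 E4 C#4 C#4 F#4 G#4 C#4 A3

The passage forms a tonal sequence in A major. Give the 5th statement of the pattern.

Taking 5-note groups, the heads are G#4, E4, C#4: the pattern moves down a 3rd.
Extending down a 3rd: A3 → F#3.
Statement 5 starts on F#3 and keeps the same diatonic contour: F#3 B3 C#4 F#3 D3.

F#3 B3 C#4 F#3 D3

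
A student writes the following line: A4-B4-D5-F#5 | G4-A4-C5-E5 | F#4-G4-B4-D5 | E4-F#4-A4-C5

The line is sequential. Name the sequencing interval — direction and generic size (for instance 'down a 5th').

Unit = 4 notes; the statements start on A4, G4, F#4, E4, moving down a 2nd each time.
A4 to G4 is down a 2nd.

down a 2nd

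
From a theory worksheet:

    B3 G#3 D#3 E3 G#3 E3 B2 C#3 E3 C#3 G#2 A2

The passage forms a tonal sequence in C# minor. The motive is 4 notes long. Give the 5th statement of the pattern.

The 4-note cells begin on B3, G#3, E3 — each down a 3rd from the last.
Continuing the starts: C#3 → A2.
Statement 5 starts on A2 and keeps the same diatonic contour: A2 F#2 C#2 D#2.

A2 F#2 C#2 D#2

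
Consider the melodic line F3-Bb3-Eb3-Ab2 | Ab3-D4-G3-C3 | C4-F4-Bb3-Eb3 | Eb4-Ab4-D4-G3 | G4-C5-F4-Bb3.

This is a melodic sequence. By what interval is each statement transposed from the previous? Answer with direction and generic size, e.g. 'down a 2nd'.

up a 3rd

With a 4-note motive the entries are F3, Ab3, C4, Eb4, G4, each up a 3rd from the previous.
F3 to Ab3 is up a 3rd.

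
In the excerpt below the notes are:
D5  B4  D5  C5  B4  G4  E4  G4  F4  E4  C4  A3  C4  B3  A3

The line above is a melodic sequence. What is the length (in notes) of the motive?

5

15 notes total. Splitting into 3 groups of 5:
D5 B4 D5 C5 B4 | G4 E4 G4 F4 E4 | C4 A3 C4 B3 A3
Every group is a transposition down a 5th of the one before; no shorter unit works.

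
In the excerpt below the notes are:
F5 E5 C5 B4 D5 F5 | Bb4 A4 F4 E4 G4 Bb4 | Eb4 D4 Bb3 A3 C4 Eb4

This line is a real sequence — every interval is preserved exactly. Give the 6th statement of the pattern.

Gb2 F2 Db2 C2 Eb2 Gb2

The 6-note cells begin on F5, Bb4, Eb4 — each down a 5th from the last.
Continuing the starts: Ab3 → Db3 → Gb2.
So cell 6 is Gb2 F2 Db2 C2 Eb2 Gb2.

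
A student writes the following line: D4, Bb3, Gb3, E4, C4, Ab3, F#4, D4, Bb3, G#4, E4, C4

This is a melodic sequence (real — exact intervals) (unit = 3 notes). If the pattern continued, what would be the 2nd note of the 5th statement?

F#4

Grouping in 3s, the 2nd note of each cell is Bb3, C4, D4, E4.
From E4, up a 2nd gives F#4.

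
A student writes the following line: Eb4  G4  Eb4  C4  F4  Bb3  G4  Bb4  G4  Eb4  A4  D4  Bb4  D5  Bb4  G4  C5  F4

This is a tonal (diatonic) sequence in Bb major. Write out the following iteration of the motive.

D5 F5 D5 Bb4 Eb5 A4

The 6-note cells begin on Eb4, G4, Bb4 — each up a 3rd from the last.
So cell 4 is D5 F5 D5 Bb4 Eb5 A4.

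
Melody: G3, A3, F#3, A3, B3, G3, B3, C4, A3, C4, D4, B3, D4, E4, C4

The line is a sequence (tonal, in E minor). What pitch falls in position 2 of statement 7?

G4

Grouping in 3s, the 2nd note of each cell is A3, B3, C4, D4, E4.
Each moves up a 2nd. Continuing: F#4 → G4.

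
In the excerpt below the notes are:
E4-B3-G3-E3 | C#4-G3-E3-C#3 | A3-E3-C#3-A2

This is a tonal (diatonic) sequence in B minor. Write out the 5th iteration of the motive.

D3 A2 F#2 D2

Unit = 4 notes; the statements start on E4, C#4, A3, moving down a 3rd each time.
Carrying on: F#3 → D3.
So cell 5 is D3 A2 F#2 D2.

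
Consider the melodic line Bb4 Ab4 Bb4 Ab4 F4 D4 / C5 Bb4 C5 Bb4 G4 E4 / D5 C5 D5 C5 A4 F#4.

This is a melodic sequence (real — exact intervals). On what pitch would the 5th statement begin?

With a 6-note motive the entries are Bb4, C5, D5, each up a 2nd from the previous.
Continuing: E5 → F#5. Statement 5 starts on F#5.

F#5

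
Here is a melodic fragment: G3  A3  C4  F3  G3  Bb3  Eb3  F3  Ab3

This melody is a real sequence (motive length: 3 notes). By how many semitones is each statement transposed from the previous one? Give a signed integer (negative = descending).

Unit = 3 notes; the statements start on G3, F3, Eb3, moving down a 2nd each time.
G3→F3 is 53 − 55 = -2 semitones.

-2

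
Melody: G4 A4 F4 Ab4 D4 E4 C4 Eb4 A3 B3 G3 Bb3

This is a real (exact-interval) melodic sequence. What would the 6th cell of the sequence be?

F#2 G#2 E2 G2

Taking 4-note groups, the heads are G4, D4, A3: the pattern moves down a 4th.
Extending down a 4th: E3 → B2 → F#2.
From F#2 the exact shape gives F#2 G#2 E2 G2.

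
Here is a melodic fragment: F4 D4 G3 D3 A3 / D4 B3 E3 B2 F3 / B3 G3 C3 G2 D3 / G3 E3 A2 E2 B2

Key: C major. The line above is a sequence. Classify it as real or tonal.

Every note is diatonic to C major.
Cell 1 has +7 semitones from note 4 to 5, but cell 2 has +6 — the interval quality changes while the contour stays the same, which is the hallmark of a tonal sequence.

tonal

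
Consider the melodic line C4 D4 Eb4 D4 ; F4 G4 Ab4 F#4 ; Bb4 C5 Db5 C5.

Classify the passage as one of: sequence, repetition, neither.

Note 4 of cell 2 is F#4; if this were a sequence it would be G4. No unit length gives a consistent transposition pattern.

neither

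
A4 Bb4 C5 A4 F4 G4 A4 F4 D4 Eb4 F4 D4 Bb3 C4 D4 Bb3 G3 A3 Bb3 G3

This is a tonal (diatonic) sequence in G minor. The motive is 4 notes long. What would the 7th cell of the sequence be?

C3 D3 Eb3 C3

Unit = 4 notes; the statements start on A4, F4, D4, Bb3, G3, moving down a 3rd each time.
Carrying on: Eb3 → C3.
Statement 7 starts on C3 and keeps the same diatonic contour: C3 D3 Eb3 C3.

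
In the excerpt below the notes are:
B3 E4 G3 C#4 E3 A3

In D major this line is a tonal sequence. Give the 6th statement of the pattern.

F#2 B2

Taking 2-note groups, the heads are B3, G3, E3: the pattern moves down a 3rd.
Extending down a 3rd: C#3 → A2 → F#2.
Statement 6 starts on F#2 and keeps the same diatonic contour: F#2 B2.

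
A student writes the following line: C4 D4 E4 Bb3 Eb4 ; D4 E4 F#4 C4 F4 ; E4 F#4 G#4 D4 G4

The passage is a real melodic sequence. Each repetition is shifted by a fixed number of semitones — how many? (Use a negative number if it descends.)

2

With a 5-note motive the entries are C4, D4, E4, each up a 2nd from the previous.
C4 to D4 spans +2 semitones.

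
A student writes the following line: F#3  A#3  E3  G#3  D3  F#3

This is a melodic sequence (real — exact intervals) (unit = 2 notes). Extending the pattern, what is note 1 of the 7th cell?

Gb2

With 2-note cells, note 1 of each statement runs F#3, E3, D3.
Each moves down a 2nd. Continuing: C3 → Bb2 → Ab2 → Gb2.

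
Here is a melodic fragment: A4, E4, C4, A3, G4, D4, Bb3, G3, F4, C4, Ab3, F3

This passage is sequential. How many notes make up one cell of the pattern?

4

There are 12 notes; a 4-note unit gives 3 cells:
A4 E4 C4 A3 | G4 D4 Bb3 G3 | F4 C4 Ab3 F3
That's a consistent down a 2nd shift per cell, and no other grouping gives one.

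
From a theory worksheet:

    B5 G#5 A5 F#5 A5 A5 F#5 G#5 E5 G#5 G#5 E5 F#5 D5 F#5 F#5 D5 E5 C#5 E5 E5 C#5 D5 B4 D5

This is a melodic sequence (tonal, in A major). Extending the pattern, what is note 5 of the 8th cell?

With 5-note cells, note 5 of each statement runs A5, G#5, F#5, E5, D5.
Carrying that down a 2nd forward: C#5 → B4 → A4.

A4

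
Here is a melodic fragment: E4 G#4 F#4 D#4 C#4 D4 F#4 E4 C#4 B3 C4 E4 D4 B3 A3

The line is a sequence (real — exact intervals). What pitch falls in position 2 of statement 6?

Bb3

Grouping in 5s, the 2nd note of each cell is G#4, F#4, E4.
Extending down a 2nd: D4 → C4 → Bb3.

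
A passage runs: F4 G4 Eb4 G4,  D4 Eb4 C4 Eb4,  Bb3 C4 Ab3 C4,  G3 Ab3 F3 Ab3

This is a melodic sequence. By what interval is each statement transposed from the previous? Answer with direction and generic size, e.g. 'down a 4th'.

down a 3rd

The 4-note cells begin on F4, D4, Bb3, G3 — each down a 3rd from the last.
From F4 to D4: down a 3rd.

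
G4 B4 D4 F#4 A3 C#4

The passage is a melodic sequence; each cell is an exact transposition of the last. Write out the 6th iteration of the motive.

Taking 2-note groups, the heads are G4, D4, A3: the pattern moves down a 4th.
Continuing the starts: E3 → B2 → F#2.
From F#2 the exact shape gives F#2 A#2.

F#2 A#2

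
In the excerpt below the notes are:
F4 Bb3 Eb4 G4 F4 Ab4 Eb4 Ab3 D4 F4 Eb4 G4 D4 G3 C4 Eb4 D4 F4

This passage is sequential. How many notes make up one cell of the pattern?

6

There are 18 notes; a 6-note unit gives 3 cells:
F4 Bb3 Eb4 G4 F4 Ab4 | Eb4 Ab3 D4 F4 Eb4 G4 | D4 G3 C4 Eb4 D4 F4
Each cell is the previous one down a 2nd — so the unit is 6 notes.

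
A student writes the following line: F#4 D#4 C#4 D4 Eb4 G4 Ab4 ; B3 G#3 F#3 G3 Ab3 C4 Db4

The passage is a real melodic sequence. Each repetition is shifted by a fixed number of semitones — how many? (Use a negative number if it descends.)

Unit = 7 notes; the statements start on F#4, B3, moving down a 5th each time.
F#4→B3 is 59 − 66 = -7 semitones.

-7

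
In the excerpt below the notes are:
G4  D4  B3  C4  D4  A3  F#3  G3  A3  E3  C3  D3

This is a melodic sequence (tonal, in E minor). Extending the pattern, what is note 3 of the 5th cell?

The unit is 4 notes. Position-3 pitches of the 3 shown cells: B3, F#3, C3.
Each moves down a 4th. Continuing: G2 → D2.

D2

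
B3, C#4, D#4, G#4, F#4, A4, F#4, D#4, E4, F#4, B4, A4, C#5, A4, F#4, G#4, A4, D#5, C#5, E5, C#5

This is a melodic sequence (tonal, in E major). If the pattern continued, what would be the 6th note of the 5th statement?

B5

The unit is 7 notes. Position-6 pitches of the 3 shown cells: A4, C#5, E5.
Carrying that up a 3rd forward: G#5 → B5.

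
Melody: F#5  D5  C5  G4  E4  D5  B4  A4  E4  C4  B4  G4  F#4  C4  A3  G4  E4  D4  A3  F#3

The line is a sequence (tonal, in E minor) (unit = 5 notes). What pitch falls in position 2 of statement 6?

A3

With 5-note cells, note 2 of each statement runs D5, B4, G4, E4.
Extending down a 3rd: C4 → A3.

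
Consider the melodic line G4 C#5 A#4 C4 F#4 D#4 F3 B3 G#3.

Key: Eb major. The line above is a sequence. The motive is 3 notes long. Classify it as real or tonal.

Each cell has the same semitone pattern (6, -3) — intervals are preserved exactly.
And C#5 lies outside Eb major, so the sequence is real rather than tonal.

real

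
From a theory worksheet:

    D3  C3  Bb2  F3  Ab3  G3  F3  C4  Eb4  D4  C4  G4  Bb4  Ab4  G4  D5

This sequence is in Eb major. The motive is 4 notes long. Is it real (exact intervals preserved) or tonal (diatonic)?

Every note is diatonic to Eb major.
Cell 1 has -2 semitones from note 1 to 2, but cell 2 has -1 — the interval quality changes while the contour stays the same, which is the hallmark of a tonal sequence.

tonal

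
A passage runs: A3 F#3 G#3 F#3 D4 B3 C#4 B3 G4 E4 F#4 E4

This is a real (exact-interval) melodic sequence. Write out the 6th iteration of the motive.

With a 4-note motive the entries are A3, D4, G4, each up a 4th from the previous.
Extending up a 4th: C5 → F5 → Bb5.
From Bb5 the exact shape gives Bb5 G5 A5 G5.

Bb5 G5 A5 G5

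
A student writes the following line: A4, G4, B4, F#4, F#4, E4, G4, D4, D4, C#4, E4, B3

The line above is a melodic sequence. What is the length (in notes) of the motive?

4

Try groups of 4 (3 cells in 12 notes):
A4 G4 B4 F#4 | F#4 E4 G4 D4 | D4 C#4 E4 B3
Every group is a transposition down a 3rd of the one before; no shorter unit works.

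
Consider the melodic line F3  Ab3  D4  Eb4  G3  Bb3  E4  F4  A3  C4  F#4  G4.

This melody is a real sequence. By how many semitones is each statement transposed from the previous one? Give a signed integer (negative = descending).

2

Taking 4-note groups, the heads are F3, G3, A3: the pattern moves up a 2nd.
F3 to G3 spans +2 semitones.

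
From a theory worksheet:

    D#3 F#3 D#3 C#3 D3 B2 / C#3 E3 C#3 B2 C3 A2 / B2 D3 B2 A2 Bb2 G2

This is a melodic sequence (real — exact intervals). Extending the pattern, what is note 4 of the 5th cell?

F2

Grouping in 6s, the 4th note of each cell is C#3, B2, A2.
Extending down a 2nd: G2 → F2.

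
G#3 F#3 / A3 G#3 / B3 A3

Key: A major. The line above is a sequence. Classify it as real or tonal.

tonal

Every note is diatonic to A major.
Cell 1 has -2 semitones from note 1 to 2, but cell 2 has -1 — the interval quality changes while the contour stays the same, which is the hallmark of a tonal sequence.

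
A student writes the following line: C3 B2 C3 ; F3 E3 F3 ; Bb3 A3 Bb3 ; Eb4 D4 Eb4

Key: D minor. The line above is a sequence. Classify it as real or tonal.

Each cell has the same semitone pattern (-1, 1) — intervals are preserved exactly.
And B2 lies outside D minor, so the sequence is real rather than tonal.

real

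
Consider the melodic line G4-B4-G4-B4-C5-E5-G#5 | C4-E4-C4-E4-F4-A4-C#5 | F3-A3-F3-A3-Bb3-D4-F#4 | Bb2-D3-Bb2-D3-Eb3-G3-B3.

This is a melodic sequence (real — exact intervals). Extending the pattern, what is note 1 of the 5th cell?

Grouping in 7s, the 1st note of each cell is G4, C4, F3, Bb2.
From Bb2, down a 5th gives Eb2.

Eb2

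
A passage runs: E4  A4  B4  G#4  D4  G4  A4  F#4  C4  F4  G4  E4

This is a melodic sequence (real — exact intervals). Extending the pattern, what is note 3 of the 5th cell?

With 4-note cells, note 3 of each statement runs B4, A4, G4.
Carrying that down a 2nd forward: F4 → Eb4.

Eb4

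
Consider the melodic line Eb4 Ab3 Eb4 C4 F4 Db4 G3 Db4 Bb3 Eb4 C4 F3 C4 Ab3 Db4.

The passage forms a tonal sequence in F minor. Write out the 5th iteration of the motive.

Ab3 Db3 Ab3 F3 Bb3

With a 5-note motive the entries are Eb4, Db4, C4, each down a 2nd from the previous.
Carrying on: Bb3 → Ab3.
From Ab3 the diatonic shape gives Ab3 Db3 Ab3 F3 Bb3.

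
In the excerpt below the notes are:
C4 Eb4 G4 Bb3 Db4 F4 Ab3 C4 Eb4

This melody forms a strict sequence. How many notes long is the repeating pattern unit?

Try groups of 3 (3 cells in 9 notes):
C4 Eb4 G4 | Bb3 Db4 F4 | Ab3 C4 Eb4
Every group is a transposition down a 2nd of the one before; no shorter unit works.

3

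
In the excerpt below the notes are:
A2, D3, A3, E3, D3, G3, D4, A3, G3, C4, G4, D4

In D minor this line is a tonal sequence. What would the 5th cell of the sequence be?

Taking 4-note groups, the heads are A2, D3, G3: the pattern moves up a 4th.
Carrying on: C4 → F4.
From F4 the diatonic shape gives F4 Bb4 F5 C5.

F4 Bb4 F5 C5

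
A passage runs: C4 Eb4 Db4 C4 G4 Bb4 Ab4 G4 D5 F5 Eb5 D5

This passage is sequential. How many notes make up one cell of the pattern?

There are 12 notes; a 4-note unit gives 3 cells:
C4 Eb4 Db4 C4 | G4 Bb4 Ab4 G4 | D5 F5 Eb5 D5
Each cell is the previous one up a 5th — so the unit is 4 notes.

4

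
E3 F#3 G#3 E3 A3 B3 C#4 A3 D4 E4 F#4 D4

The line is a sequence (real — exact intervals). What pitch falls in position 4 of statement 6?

Grouping in 4s, the 4th note of each cell is E3, A3, D4.
Each moves up a 4th. Continuing: G4 → C5 → F5.

F5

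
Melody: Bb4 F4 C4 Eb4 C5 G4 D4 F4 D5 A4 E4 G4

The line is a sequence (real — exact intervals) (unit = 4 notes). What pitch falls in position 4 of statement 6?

C#5

Grouping in 4s, the 4th note of each cell is Eb4, F4, G4.
Carrying that up a 2nd forward: A4 → B4 → C#5.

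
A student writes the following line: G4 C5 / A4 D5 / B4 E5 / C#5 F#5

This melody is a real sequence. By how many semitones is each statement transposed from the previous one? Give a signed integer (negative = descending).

2

With a 2-note motive the entries are G4, A4, B4, C#5, each up a 2nd from the previous.
G4 to A4 spans +2 semitones.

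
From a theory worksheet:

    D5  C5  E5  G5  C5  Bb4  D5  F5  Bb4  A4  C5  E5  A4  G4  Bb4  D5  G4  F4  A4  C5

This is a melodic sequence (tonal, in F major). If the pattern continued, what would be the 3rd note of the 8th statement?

E4

Grouping in 4s, the 3rd note of each cell is E5, D5, C5, Bb4, A4.
Extending down a 2nd: G4 → F4 → E4.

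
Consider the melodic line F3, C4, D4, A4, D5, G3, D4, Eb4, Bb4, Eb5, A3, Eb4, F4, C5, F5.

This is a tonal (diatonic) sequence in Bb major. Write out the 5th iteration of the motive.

C4 G4 A4 Eb5 A5

Taking 5-note groups, the heads are F3, G3, A3: the pattern moves up a 2nd.
Carrying on: Bb3 → C4.
From C4 the diatonic shape gives C4 G4 A4 Eb5 A5.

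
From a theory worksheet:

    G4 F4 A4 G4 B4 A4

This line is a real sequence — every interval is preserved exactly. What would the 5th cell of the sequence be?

D#5 C#5

With a 2-note motive the entries are G4, A4, B4, each up a 2nd from the previous.
Carrying on: C#5 → D#5.
So cell 5 is D#5 C#5.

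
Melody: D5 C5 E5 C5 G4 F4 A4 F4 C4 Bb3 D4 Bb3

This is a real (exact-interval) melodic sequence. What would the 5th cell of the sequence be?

The 4-note cells begin on D5, G4, C4 — each down a 5th from the last.
Extending down a 5th: F3 → Bb2.
From Bb2 the exact shape gives Bb2 Ab2 C3 Ab2.

Bb2 Ab2 C3 Ab2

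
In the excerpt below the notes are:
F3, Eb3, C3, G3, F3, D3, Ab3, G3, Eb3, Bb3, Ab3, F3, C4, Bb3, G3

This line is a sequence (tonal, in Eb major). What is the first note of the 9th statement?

G4

Taking 3-note groups, the heads are F3, G3, Ab3, Bb3, C4: the pattern moves up a 2nd.
Extending the heads up a 2nd: D4 → Eb4 → F4 → G4.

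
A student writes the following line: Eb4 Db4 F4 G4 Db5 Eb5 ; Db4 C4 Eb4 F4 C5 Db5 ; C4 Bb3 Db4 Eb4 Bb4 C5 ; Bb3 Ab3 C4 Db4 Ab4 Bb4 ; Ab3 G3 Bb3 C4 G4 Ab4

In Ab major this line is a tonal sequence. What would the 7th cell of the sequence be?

The 6-note cells begin on Eb4, Db4, C4, Bb3, Ab3 — each down a 2nd from the last.
Carrying on: G3 → F3.
So cell 7 is F3 Eb3 G3 Ab3 Eb4 F4.

F3 Eb3 G3 Ab3 Eb4 F4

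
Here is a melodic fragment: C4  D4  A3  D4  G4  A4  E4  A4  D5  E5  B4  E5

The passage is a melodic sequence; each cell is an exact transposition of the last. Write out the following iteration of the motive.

The 4-note cells begin on C4, G4, D5 — each up a 5th from the last.
From A5 the exact shape gives A5 B5 F#5 B5.

A5 B5 F#5 B5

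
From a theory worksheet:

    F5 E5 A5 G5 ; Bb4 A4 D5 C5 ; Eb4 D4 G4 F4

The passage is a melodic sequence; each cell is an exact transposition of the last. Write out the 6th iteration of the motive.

The 4-note cells begin on F5, Bb4, Eb4 — each down a 5th from the last.
Extending down a 5th: Ab3 → Db3 → Gb2.
Statement 6 starts on Gb2 and keeps the same exact contour: Gb2 F2 Bb2 Ab2.

Gb2 F2 Bb2 Ab2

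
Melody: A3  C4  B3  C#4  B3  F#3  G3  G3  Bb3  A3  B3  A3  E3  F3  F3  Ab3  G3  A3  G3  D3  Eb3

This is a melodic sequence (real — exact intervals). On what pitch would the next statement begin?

Unit = 7 notes; the statements start on A3, G3, F3, moving down a 2nd each time.
One more step down a 2nd gives Eb3.

Eb3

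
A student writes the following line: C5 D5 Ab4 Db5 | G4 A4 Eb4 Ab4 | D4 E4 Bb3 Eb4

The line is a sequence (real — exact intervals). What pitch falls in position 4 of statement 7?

G2

Grouping in 4s, the 4th note of each cell is Db5, Ab4, Eb4.
Each moves down a 4th. Continuing: Bb3 → F3 → C3 → G2.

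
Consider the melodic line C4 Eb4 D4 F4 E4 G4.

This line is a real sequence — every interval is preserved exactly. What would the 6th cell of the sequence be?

A#4 C#5

Taking 2-note groups, the heads are C4, D4, E4: the pattern moves up a 2nd.
Extending up a 2nd: F#4 → G#4 → A#4.
So cell 6 is A#4 C#5.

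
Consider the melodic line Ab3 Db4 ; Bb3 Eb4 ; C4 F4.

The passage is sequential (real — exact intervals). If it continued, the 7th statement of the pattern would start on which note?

Taking 2-note groups, the heads are Ab3, Bb3, C4: the pattern moves up a 2nd.
Extending the heads up a 2nd: D4 → E4 → F#4 → G#4.

G#4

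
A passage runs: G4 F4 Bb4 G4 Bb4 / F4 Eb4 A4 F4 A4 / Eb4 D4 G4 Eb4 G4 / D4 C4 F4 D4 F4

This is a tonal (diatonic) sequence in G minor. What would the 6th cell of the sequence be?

Bb3 A3 D4 Bb3 D4

Unit = 5 notes; the statements start on G4, F4, Eb4, D4, moving down a 2nd each time.
Continuing the starts: C4 → Bb3.
Statement 6 starts on Bb3 and keeps the same diatonic contour: Bb3 A3 D4 Bb3 D4.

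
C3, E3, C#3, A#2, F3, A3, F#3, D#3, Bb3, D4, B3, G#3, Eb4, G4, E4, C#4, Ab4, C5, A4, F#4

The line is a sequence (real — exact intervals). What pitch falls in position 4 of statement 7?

E5

Grouping in 4s, the 4th note of each cell is A#2, D#3, G#3, C#4, F#4.
Carrying that up a 4th forward: B4 → E5.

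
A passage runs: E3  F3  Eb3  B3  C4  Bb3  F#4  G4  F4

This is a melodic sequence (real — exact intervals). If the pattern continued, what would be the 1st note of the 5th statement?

G#5

With 3-note cells, note 1 of each statement runs E3, B3, F#4.
Carrying that up a 5th forward: C#5 → G#5.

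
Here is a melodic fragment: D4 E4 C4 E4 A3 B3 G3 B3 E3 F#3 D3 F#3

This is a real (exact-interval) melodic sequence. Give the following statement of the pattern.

Taking 4-note groups, the heads are D4, A3, E3: the pattern moves down a 4th.
So cell 4 is B2 C#3 A2 C#3.

B2 C#3 A2 C#3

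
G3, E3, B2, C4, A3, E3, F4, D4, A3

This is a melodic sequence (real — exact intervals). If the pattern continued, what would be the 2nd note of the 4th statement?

With 3-note cells, note 2 of each statement runs E3, A3, D4.
One more up a 4th gives G4.

G4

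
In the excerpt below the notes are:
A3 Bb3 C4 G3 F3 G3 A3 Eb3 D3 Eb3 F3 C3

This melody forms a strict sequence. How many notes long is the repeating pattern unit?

12 notes total. Splitting into 3 groups of 4:
A3 Bb3 C4 G3 | F3 G3 A3 Eb3 | D3 Eb3 F3 C3
Every group is a transposition down a 3rd of the one before; no shorter unit works.

4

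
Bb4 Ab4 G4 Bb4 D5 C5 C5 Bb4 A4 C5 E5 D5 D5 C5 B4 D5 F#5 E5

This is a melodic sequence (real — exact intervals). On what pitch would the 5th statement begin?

F#5

Taking 6-note groups, the heads are Bb4, C5, D5: the pattern moves up a 2nd.
Continuing: E5 → F#5. Statement 5 starts on F#5.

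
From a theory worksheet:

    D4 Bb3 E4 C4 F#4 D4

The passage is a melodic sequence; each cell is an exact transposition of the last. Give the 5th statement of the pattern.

A#4 F#4

Unit = 2 notes; the statements start on D4, E4, F#4, moving up a 2nd each time.
Continuing the starts: G#4 → A#4.
From A#4 the exact shape gives A#4 F#4.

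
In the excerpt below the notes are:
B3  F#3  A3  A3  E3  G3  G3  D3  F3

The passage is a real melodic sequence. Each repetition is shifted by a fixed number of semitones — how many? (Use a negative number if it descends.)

-2

The 3-note cells begin on B3, A3, G3 — each down a 2nd from the last.
B3→A3 is 57 − 59 = -2 semitones.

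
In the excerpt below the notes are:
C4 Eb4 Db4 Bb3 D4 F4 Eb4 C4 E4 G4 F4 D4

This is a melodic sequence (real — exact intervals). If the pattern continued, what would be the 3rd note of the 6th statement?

B4

Grouping in 4s, the 3rd note of each cell is Db4, Eb4, F4.
Carrying that up a 2nd forward: G4 → A4 → B4.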